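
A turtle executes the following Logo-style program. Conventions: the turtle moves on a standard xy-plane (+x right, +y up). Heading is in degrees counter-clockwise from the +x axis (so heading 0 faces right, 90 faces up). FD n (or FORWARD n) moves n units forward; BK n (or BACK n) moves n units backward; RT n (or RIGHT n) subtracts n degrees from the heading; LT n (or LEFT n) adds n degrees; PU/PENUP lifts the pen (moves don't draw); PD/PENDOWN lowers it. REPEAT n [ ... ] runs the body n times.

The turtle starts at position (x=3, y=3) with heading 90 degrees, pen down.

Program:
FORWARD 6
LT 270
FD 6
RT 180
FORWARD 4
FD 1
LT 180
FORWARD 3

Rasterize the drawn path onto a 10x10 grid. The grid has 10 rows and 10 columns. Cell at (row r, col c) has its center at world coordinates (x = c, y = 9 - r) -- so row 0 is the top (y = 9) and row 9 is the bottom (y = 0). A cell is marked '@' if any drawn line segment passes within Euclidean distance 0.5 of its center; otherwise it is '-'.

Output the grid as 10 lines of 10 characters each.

Answer: ---@@@@@@@
---@------
---@------
---@------
---@------
---@------
---@------
----------
----------
----------

Derivation:
Segment 0: (3,3) -> (3,9)
Segment 1: (3,9) -> (9,9)
Segment 2: (9,9) -> (5,9)
Segment 3: (5,9) -> (4,9)
Segment 4: (4,9) -> (7,9)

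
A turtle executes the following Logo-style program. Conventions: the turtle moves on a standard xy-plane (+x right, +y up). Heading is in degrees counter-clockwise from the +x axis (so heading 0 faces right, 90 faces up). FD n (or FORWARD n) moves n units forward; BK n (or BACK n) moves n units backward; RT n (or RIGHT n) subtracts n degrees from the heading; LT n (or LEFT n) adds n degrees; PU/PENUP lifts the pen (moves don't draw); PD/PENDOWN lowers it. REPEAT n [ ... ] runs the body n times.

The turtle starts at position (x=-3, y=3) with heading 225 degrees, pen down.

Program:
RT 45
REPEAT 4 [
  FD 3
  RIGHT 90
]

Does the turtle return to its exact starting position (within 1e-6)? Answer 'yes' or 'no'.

Executing turtle program step by step:
Start: pos=(-3,3), heading=225, pen down
RT 45: heading 225 -> 180
REPEAT 4 [
  -- iteration 1/4 --
  FD 3: (-3,3) -> (-6,3) [heading=180, draw]
  RT 90: heading 180 -> 90
  -- iteration 2/4 --
  FD 3: (-6,3) -> (-6,6) [heading=90, draw]
  RT 90: heading 90 -> 0
  -- iteration 3/4 --
  FD 3: (-6,6) -> (-3,6) [heading=0, draw]
  RT 90: heading 0 -> 270
  -- iteration 4/4 --
  FD 3: (-3,6) -> (-3,3) [heading=270, draw]
  RT 90: heading 270 -> 180
]
Final: pos=(-3,3), heading=180, 4 segment(s) drawn

Start position: (-3, 3)
Final position: (-3, 3)
Distance = 0; < 1e-6 -> CLOSED

Answer: yes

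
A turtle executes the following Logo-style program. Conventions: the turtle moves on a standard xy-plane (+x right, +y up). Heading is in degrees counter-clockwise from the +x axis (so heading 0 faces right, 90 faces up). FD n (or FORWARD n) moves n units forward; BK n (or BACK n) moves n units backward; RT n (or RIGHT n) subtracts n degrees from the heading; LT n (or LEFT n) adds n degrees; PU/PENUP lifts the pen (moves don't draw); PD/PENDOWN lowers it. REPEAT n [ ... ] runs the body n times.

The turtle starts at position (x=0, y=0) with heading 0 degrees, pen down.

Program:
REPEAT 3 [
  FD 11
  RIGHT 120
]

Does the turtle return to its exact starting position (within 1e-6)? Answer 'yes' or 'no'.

Executing turtle program step by step:
Start: pos=(0,0), heading=0, pen down
REPEAT 3 [
  -- iteration 1/3 --
  FD 11: (0,0) -> (11,0) [heading=0, draw]
  RT 120: heading 0 -> 240
  -- iteration 2/3 --
  FD 11: (11,0) -> (5.5,-9.526) [heading=240, draw]
  RT 120: heading 240 -> 120
  -- iteration 3/3 --
  FD 11: (5.5,-9.526) -> (0,0) [heading=120, draw]
  RT 120: heading 120 -> 0
]
Final: pos=(0,0), heading=0, 3 segment(s) drawn

Start position: (0, 0)
Final position: (0, 0)
Distance = 0; < 1e-6 -> CLOSED

Answer: yes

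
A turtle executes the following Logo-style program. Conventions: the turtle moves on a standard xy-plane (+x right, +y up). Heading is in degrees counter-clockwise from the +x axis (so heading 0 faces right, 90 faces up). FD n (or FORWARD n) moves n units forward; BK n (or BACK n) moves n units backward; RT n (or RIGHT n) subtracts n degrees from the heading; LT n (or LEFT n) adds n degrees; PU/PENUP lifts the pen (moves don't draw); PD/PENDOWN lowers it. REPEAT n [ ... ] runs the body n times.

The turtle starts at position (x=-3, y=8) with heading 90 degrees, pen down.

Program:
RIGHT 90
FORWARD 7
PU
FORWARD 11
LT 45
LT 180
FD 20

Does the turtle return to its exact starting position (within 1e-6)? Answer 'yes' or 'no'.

Executing turtle program step by step:
Start: pos=(-3,8), heading=90, pen down
RT 90: heading 90 -> 0
FD 7: (-3,8) -> (4,8) [heading=0, draw]
PU: pen up
FD 11: (4,8) -> (15,8) [heading=0, move]
LT 45: heading 0 -> 45
LT 180: heading 45 -> 225
FD 20: (15,8) -> (0.858,-6.142) [heading=225, move]
Final: pos=(0.858,-6.142), heading=225, 1 segment(s) drawn

Start position: (-3, 8)
Final position: (0.858, -6.142)
Distance = 14.659; >= 1e-6 -> NOT closed

Answer: no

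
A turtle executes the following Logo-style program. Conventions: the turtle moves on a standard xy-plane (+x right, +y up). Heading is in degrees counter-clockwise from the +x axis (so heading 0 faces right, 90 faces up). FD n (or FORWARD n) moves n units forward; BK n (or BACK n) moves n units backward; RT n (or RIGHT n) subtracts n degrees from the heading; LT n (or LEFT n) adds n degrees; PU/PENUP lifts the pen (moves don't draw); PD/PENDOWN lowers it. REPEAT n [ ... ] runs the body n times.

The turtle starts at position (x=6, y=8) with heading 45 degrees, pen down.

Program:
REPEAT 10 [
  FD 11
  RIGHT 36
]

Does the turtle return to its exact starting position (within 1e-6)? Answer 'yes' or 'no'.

Answer: yes

Derivation:
Executing turtle program step by step:
Start: pos=(6,8), heading=45, pen down
REPEAT 10 [
  -- iteration 1/10 --
  FD 11: (6,8) -> (13.778,15.778) [heading=45, draw]
  RT 36: heading 45 -> 9
  -- iteration 2/10 --
  FD 11: (13.778,15.778) -> (24.643,17.499) [heading=9, draw]
  RT 36: heading 9 -> 333
  -- iteration 3/10 --
  FD 11: (24.643,17.499) -> (34.444,12.505) [heading=333, draw]
  RT 36: heading 333 -> 297
  -- iteration 4/10 --
  FD 11: (34.444,12.505) -> (39.438,2.704) [heading=297, draw]
  RT 36: heading 297 -> 261
  -- iteration 5/10 --
  FD 11: (39.438,2.704) -> (37.717,-8.161) [heading=261, draw]
  RT 36: heading 261 -> 225
  -- iteration 6/10 --
  FD 11: (37.717,-8.161) -> (29.939,-15.939) [heading=225, draw]
  RT 36: heading 225 -> 189
  -- iteration 7/10 --
  FD 11: (29.939,-15.939) -> (19.074,-17.66) [heading=189, draw]
  RT 36: heading 189 -> 153
  -- iteration 8/10 --
  FD 11: (19.074,-17.66) -> (9.273,-12.666) [heading=153, draw]
  RT 36: heading 153 -> 117
  -- iteration 9/10 --
  FD 11: (9.273,-12.666) -> (4.279,-2.865) [heading=117, draw]
  RT 36: heading 117 -> 81
  -- iteration 10/10 --
  FD 11: (4.279,-2.865) -> (6,8) [heading=81, draw]
  RT 36: heading 81 -> 45
]
Final: pos=(6,8), heading=45, 10 segment(s) drawn

Start position: (6, 8)
Final position: (6, 8)
Distance = 0; < 1e-6 -> CLOSED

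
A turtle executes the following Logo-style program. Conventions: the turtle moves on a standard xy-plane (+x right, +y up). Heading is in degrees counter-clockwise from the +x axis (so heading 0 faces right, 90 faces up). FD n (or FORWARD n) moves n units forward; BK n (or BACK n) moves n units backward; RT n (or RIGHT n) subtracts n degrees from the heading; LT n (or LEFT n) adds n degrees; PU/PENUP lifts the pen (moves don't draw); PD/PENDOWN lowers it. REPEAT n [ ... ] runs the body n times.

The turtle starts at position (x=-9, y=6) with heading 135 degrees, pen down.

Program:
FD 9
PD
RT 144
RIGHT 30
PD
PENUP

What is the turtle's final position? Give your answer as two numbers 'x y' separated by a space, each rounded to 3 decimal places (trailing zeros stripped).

Answer: -15.364 12.364

Derivation:
Executing turtle program step by step:
Start: pos=(-9,6), heading=135, pen down
FD 9: (-9,6) -> (-15.364,12.364) [heading=135, draw]
PD: pen down
RT 144: heading 135 -> 351
RT 30: heading 351 -> 321
PD: pen down
PU: pen up
Final: pos=(-15.364,12.364), heading=321, 1 segment(s) drawn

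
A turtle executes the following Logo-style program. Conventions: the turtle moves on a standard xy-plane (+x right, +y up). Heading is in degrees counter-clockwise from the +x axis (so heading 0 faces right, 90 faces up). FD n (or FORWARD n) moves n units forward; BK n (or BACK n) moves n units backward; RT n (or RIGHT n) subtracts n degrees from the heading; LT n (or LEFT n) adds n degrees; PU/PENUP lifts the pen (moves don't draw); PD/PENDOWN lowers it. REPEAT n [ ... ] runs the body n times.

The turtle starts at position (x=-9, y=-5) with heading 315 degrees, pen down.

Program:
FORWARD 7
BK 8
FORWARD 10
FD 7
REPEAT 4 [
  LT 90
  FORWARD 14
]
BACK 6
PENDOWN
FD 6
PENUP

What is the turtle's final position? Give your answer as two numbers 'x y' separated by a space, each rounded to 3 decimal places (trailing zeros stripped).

Answer: 2.314 -16.314

Derivation:
Executing turtle program step by step:
Start: pos=(-9,-5), heading=315, pen down
FD 7: (-9,-5) -> (-4.05,-9.95) [heading=315, draw]
BK 8: (-4.05,-9.95) -> (-9.707,-4.293) [heading=315, draw]
FD 10: (-9.707,-4.293) -> (-2.636,-11.364) [heading=315, draw]
FD 7: (-2.636,-11.364) -> (2.314,-16.314) [heading=315, draw]
REPEAT 4 [
  -- iteration 1/4 --
  LT 90: heading 315 -> 45
  FD 14: (2.314,-16.314) -> (12.213,-6.414) [heading=45, draw]
  -- iteration 2/4 --
  LT 90: heading 45 -> 135
  FD 14: (12.213,-6.414) -> (2.314,3.485) [heading=135, draw]
  -- iteration 3/4 --
  LT 90: heading 135 -> 225
  FD 14: (2.314,3.485) -> (-7.586,-6.414) [heading=225, draw]
  -- iteration 4/4 --
  LT 90: heading 225 -> 315
  FD 14: (-7.586,-6.414) -> (2.314,-16.314) [heading=315, draw]
]
BK 6: (2.314,-16.314) -> (-1.929,-12.071) [heading=315, draw]
PD: pen down
FD 6: (-1.929,-12.071) -> (2.314,-16.314) [heading=315, draw]
PU: pen up
Final: pos=(2.314,-16.314), heading=315, 10 segment(s) drawn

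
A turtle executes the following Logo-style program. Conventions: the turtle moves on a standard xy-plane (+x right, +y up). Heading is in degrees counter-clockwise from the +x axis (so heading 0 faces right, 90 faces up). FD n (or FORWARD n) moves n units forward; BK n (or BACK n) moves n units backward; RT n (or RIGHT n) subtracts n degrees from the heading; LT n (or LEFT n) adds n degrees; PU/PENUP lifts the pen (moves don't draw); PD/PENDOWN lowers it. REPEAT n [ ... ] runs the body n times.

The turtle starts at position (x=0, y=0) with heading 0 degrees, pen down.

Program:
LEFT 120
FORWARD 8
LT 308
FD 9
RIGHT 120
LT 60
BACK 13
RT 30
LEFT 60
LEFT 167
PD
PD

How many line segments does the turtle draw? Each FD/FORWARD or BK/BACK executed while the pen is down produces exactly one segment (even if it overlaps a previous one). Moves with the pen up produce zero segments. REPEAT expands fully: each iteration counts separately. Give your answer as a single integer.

Executing turtle program step by step:
Start: pos=(0,0), heading=0, pen down
LT 120: heading 0 -> 120
FD 8: (0,0) -> (-4,6.928) [heading=120, draw]
LT 308: heading 120 -> 68
FD 9: (-4,6.928) -> (-0.629,15.273) [heading=68, draw]
RT 120: heading 68 -> 308
LT 60: heading 308 -> 8
BK 13: (-0.629,15.273) -> (-13.502,13.464) [heading=8, draw]
RT 30: heading 8 -> 338
LT 60: heading 338 -> 38
LT 167: heading 38 -> 205
PD: pen down
PD: pen down
Final: pos=(-13.502,13.464), heading=205, 3 segment(s) drawn
Segments drawn: 3

Answer: 3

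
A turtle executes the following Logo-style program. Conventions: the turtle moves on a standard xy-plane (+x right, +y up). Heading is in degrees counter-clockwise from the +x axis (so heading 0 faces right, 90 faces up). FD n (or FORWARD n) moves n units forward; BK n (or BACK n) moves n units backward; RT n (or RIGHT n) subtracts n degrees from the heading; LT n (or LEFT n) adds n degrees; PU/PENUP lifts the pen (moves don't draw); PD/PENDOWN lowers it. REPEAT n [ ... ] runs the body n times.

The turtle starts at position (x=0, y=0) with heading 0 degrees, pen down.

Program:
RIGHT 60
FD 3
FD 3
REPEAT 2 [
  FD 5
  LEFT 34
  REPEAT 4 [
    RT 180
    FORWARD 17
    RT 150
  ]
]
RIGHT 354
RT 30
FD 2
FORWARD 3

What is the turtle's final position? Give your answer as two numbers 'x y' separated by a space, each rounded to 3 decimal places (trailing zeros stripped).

Answer: 4.23 -33.463

Derivation:
Executing turtle program step by step:
Start: pos=(0,0), heading=0, pen down
RT 60: heading 0 -> 300
FD 3: (0,0) -> (1.5,-2.598) [heading=300, draw]
FD 3: (1.5,-2.598) -> (3,-5.196) [heading=300, draw]
REPEAT 2 [
  -- iteration 1/2 --
  FD 5: (3,-5.196) -> (5.5,-9.526) [heading=300, draw]
  LT 34: heading 300 -> 334
  REPEAT 4 [
    -- iteration 1/4 --
    RT 180: heading 334 -> 154
    FD 17: (5.5,-9.526) -> (-9.779,-2.074) [heading=154, draw]
    RT 150: heading 154 -> 4
    -- iteration 2/4 --
    RT 180: heading 4 -> 184
    FD 17: (-9.779,-2.074) -> (-26.738,-3.26) [heading=184, draw]
    RT 150: heading 184 -> 34
    -- iteration 3/4 --
    RT 180: heading 34 -> 214
    FD 17: (-26.738,-3.26) -> (-40.832,-12.766) [heading=214, draw]
    RT 150: heading 214 -> 64
    -- iteration 4/4 --
    RT 180: heading 64 -> 244
    FD 17: (-40.832,-12.766) -> (-48.284,-28.046) [heading=244, draw]
    RT 150: heading 244 -> 94
  ]
  -- iteration 2/2 --
  FD 5: (-48.284,-28.046) -> (-48.633,-23.058) [heading=94, draw]
  LT 34: heading 94 -> 128
  REPEAT 4 [
    -- iteration 1/4 --
    RT 180: heading 128 -> 308
    FD 17: (-48.633,-23.058) -> (-38.167,-36.454) [heading=308, draw]
    RT 150: heading 308 -> 158
    -- iteration 2/4 --
    RT 180: heading 158 -> 338
    FD 17: (-38.167,-36.454) -> (-22.404,-42.822) [heading=338, draw]
    RT 150: heading 338 -> 188
    -- iteration 3/4 --
    RT 180: heading 188 -> 8
    FD 17: (-22.404,-42.822) -> (-5.57,-40.456) [heading=8, draw]
    RT 150: heading 8 -> 218
    -- iteration 4/4 --
    RT 180: heading 218 -> 38
    FD 17: (-5.57,-40.456) -> (7.826,-29.99) [heading=38, draw]
    RT 150: heading 38 -> 248
  ]
]
RT 354: heading 248 -> 254
RT 30: heading 254 -> 224
FD 2: (7.826,-29.99) -> (6.388,-31.379) [heading=224, draw]
FD 3: (6.388,-31.379) -> (4.23,-33.463) [heading=224, draw]
Final: pos=(4.23,-33.463), heading=224, 14 segment(s) drawn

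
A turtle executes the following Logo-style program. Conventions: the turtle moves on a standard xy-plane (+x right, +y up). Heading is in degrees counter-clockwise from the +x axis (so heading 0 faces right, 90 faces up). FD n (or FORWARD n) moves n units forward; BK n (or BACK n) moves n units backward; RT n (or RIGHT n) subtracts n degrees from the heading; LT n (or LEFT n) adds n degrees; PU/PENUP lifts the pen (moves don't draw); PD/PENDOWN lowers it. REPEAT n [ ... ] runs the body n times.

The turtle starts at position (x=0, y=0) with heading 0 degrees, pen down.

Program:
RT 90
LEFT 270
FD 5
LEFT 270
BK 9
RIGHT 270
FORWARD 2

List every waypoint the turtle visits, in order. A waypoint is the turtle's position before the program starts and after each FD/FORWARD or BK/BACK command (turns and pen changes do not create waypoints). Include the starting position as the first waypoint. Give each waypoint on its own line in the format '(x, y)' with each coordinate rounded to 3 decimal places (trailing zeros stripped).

Answer: (0, 0)
(-5, 0)
(-5, -9)
(-7, -9)

Derivation:
Executing turtle program step by step:
Start: pos=(0,0), heading=0, pen down
RT 90: heading 0 -> 270
LT 270: heading 270 -> 180
FD 5: (0,0) -> (-5,0) [heading=180, draw]
LT 270: heading 180 -> 90
BK 9: (-5,0) -> (-5,-9) [heading=90, draw]
RT 270: heading 90 -> 180
FD 2: (-5,-9) -> (-7,-9) [heading=180, draw]
Final: pos=(-7,-9), heading=180, 3 segment(s) drawn
Waypoints (4 total):
(0, 0)
(-5, 0)
(-5, -9)
(-7, -9)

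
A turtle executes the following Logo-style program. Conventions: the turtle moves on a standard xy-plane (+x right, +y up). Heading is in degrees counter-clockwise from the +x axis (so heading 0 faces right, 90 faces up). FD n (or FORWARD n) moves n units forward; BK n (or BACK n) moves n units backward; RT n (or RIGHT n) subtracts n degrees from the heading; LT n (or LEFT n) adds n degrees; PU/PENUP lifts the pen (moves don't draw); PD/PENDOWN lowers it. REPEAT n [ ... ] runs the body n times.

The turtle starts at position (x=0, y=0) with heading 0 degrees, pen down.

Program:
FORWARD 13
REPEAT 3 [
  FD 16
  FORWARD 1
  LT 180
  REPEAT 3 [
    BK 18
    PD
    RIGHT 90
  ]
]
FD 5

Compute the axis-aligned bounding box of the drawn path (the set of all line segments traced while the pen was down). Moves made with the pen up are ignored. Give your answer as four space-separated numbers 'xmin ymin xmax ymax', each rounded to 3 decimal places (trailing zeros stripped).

Executing turtle program step by step:
Start: pos=(0,0), heading=0, pen down
FD 13: (0,0) -> (13,0) [heading=0, draw]
REPEAT 3 [
  -- iteration 1/3 --
  FD 16: (13,0) -> (29,0) [heading=0, draw]
  FD 1: (29,0) -> (30,0) [heading=0, draw]
  LT 180: heading 0 -> 180
  REPEAT 3 [
    -- iteration 1/3 --
    BK 18: (30,0) -> (48,0) [heading=180, draw]
    PD: pen down
    RT 90: heading 180 -> 90
    -- iteration 2/3 --
    BK 18: (48,0) -> (48,-18) [heading=90, draw]
    PD: pen down
    RT 90: heading 90 -> 0
    -- iteration 3/3 --
    BK 18: (48,-18) -> (30,-18) [heading=0, draw]
    PD: pen down
    RT 90: heading 0 -> 270
  ]
  -- iteration 2/3 --
  FD 16: (30,-18) -> (30,-34) [heading=270, draw]
  FD 1: (30,-34) -> (30,-35) [heading=270, draw]
  LT 180: heading 270 -> 90
  REPEAT 3 [
    -- iteration 1/3 --
    BK 18: (30,-35) -> (30,-53) [heading=90, draw]
    PD: pen down
    RT 90: heading 90 -> 0
    -- iteration 2/3 --
    BK 18: (30,-53) -> (12,-53) [heading=0, draw]
    PD: pen down
    RT 90: heading 0 -> 270
    -- iteration 3/3 --
    BK 18: (12,-53) -> (12,-35) [heading=270, draw]
    PD: pen down
    RT 90: heading 270 -> 180
  ]
  -- iteration 3/3 --
  FD 16: (12,-35) -> (-4,-35) [heading=180, draw]
  FD 1: (-4,-35) -> (-5,-35) [heading=180, draw]
  LT 180: heading 180 -> 0
  REPEAT 3 [
    -- iteration 1/3 --
    BK 18: (-5,-35) -> (-23,-35) [heading=0, draw]
    PD: pen down
    RT 90: heading 0 -> 270
    -- iteration 2/3 --
    BK 18: (-23,-35) -> (-23,-17) [heading=270, draw]
    PD: pen down
    RT 90: heading 270 -> 180
    -- iteration 3/3 --
    BK 18: (-23,-17) -> (-5,-17) [heading=180, draw]
    PD: pen down
    RT 90: heading 180 -> 90
  ]
]
FD 5: (-5,-17) -> (-5,-12) [heading=90, draw]
Final: pos=(-5,-12), heading=90, 17 segment(s) drawn

Segment endpoints: x in {-23, -5, -5, -5, -4, 0, 12, 12, 13, 29, 30, 48}, y in {-53, -35, -34, -18, -17, -17, -12, 0, 0}
xmin=-23, ymin=-53, xmax=48, ymax=0

Answer: -23 -53 48 0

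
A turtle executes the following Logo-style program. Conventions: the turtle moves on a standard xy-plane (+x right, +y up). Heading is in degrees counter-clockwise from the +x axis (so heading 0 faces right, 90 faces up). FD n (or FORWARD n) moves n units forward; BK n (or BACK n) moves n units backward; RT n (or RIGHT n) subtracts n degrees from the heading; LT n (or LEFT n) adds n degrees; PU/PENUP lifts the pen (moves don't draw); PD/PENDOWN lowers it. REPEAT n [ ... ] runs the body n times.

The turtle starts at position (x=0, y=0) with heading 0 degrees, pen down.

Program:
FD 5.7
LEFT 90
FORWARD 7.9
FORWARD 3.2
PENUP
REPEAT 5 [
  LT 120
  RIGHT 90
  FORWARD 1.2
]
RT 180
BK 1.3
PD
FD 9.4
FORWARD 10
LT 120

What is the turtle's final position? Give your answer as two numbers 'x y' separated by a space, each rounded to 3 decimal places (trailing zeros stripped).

Answer: 10.272 26.775

Derivation:
Executing turtle program step by step:
Start: pos=(0,0), heading=0, pen down
FD 5.7: (0,0) -> (5.7,0) [heading=0, draw]
LT 90: heading 0 -> 90
FD 7.9: (5.7,0) -> (5.7,7.9) [heading=90, draw]
FD 3.2: (5.7,7.9) -> (5.7,11.1) [heading=90, draw]
PU: pen up
REPEAT 5 [
  -- iteration 1/5 --
  LT 120: heading 90 -> 210
  RT 90: heading 210 -> 120
  FD 1.2: (5.7,11.1) -> (5.1,12.139) [heading=120, move]
  -- iteration 2/5 --
  LT 120: heading 120 -> 240
  RT 90: heading 240 -> 150
  FD 1.2: (5.1,12.139) -> (4.061,12.739) [heading=150, move]
  -- iteration 3/5 --
  LT 120: heading 150 -> 270
  RT 90: heading 270 -> 180
  FD 1.2: (4.061,12.739) -> (2.861,12.739) [heading=180, move]
  -- iteration 4/5 --
  LT 120: heading 180 -> 300
  RT 90: heading 300 -> 210
  FD 1.2: (2.861,12.739) -> (1.822,12.139) [heading=210, move]
  -- iteration 5/5 --
  LT 120: heading 210 -> 330
  RT 90: heading 330 -> 240
  FD 1.2: (1.822,12.139) -> (1.222,11.1) [heading=240, move]
]
RT 180: heading 240 -> 60
BK 1.3: (1.222,11.1) -> (0.572,9.974) [heading=60, move]
PD: pen down
FD 9.4: (0.572,9.974) -> (5.272,18.115) [heading=60, draw]
FD 10: (5.272,18.115) -> (10.272,26.775) [heading=60, draw]
LT 120: heading 60 -> 180
Final: pos=(10.272,26.775), heading=180, 5 segment(s) drawn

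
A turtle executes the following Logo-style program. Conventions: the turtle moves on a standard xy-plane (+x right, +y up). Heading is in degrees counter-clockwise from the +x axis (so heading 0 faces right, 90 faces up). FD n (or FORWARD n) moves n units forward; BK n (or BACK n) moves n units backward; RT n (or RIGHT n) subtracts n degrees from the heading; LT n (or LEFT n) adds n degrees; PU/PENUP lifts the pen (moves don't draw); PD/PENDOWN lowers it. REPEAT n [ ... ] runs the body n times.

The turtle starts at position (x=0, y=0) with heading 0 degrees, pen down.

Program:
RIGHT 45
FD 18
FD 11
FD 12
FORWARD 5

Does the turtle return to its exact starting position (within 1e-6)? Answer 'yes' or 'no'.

Answer: no

Derivation:
Executing turtle program step by step:
Start: pos=(0,0), heading=0, pen down
RT 45: heading 0 -> 315
FD 18: (0,0) -> (12.728,-12.728) [heading=315, draw]
FD 11: (12.728,-12.728) -> (20.506,-20.506) [heading=315, draw]
FD 12: (20.506,-20.506) -> (28.991,-28.991) [heading=315, draw]
FD 5: (28.991,-28.991) -> (32.527,-32.527) [heading=315, draw]
Final: pos=(32.527,-32.527), heading=315, 4 segment(s) drawn

Start position: (0, 0)
Final position: (32.527, -32.527)
Distance = 46; >= 1e-6 -> NOT closed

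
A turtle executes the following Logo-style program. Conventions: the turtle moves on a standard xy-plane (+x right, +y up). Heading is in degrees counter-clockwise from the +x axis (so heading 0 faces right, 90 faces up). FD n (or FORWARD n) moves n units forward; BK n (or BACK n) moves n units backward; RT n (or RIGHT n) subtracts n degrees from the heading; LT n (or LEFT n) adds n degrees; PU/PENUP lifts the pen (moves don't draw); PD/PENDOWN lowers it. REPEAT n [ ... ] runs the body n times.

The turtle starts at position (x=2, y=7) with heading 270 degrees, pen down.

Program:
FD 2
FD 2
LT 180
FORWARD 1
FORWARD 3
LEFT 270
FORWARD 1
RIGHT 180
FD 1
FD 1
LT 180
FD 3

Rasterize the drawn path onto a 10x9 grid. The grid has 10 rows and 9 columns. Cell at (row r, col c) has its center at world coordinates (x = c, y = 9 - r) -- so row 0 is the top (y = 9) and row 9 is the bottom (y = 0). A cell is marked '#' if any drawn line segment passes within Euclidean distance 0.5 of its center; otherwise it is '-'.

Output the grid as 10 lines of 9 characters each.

Segment 0: (2,7) -> (2,5)
Segment 1: (2,5) -> (2,3)
Segment 2: (2,3) -> (2,4)
Segment 3: (2,4) -> (2,7)
Segment 4: (2,7) -> (3,7)
Segment 5: (3,7) -> (2,7)
Segment 6: (2,7) -> (1,7)
Segment 7: (1,7) -> (4,7)

Answer: ---------
---------
-####----
--#------
--#------
--#------
--#------
---------
---------
---------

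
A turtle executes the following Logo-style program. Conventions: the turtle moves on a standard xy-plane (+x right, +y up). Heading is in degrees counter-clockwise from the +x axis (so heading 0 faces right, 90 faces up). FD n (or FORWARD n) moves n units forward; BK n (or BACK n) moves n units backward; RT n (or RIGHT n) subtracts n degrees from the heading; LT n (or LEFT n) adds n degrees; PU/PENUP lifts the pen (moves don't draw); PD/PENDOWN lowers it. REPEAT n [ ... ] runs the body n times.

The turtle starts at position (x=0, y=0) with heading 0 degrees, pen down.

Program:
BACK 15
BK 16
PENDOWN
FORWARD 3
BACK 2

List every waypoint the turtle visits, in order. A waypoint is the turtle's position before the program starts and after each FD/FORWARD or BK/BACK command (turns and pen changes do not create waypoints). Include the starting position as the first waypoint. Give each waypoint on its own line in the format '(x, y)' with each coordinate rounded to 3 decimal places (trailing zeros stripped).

Executing turtle program step by step:
Start: pos=(0,0), heading=0, pen down
BK 15: (0,0) -> (-15,0) [heading=0, draw]
BK 16: (-15,0) -> (-31,0) [heading=0, draw]
PD: pen down
FD 3: (-31,0) -> (-28,0) [heading=0, draw]
BK 2: (-28,0) -> (-30,0) [heading=0, draw]
Final: pos=(-30,0), heading=0, 4 segment(s) drawn
Waypoints (5 total):
(0, 0)
(-15, 0)
(-31, 0)
(-28, 0)
(-30, 0)

Answer: (0, 0)
(-15, 0)
(-31, 0)
(-28, 0)
(-30, 0)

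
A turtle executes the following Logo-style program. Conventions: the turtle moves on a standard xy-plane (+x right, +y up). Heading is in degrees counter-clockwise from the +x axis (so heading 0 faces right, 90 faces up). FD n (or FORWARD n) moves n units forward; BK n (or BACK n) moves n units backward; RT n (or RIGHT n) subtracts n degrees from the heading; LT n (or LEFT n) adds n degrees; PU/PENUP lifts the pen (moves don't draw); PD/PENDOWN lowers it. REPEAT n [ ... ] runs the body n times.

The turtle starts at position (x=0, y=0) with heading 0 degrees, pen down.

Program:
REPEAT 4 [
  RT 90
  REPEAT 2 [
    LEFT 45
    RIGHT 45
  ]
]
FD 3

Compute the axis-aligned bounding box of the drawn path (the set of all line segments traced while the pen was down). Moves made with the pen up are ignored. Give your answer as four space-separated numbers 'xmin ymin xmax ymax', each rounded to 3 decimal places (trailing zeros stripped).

Answer: 0 0 3 0

Derivation:
Executing turtle program step by step:
Start: pos=(0,0), heading=0, pen down
REPEAT 4 [
  -- iteration 1/4 --
  RT 90: heading 0 -> 270
  REPEAT 2 [
    -- iteration 1/2 --
    LT 45: heading 270 -> 315
    RT 45: heading 315 -> 270
    -- iteration 2/2 --
    LT 45: heading 270 -> 315
    RT 45: heading 315 -> 270
  ]
  -- iteration 2/4 --
  RT 90: heading 270 -> 180
  REPEAT 2 [
    -- iteration 1/2 --
    LT 45: heading 180 -> 225
    RT 45: heading 225 -> 180
    -- iteration 2/2 --
    LT 45: heading 180 -> 225
    RT 45: heading 225 -> 180
  ]
  -- iteration 3/4 --
  RT 90: heading 180 -> 90
  REPEAT 2 [
    -- iteration 1/2 --
    LT 45: heading 90 -> 135
    RT 45: heading 135 -> 90
    -- iteration 2/2 --
    LT 45: heading 90 -> 135
    RT 45: heading 135 -> 90
  ]
  -- iteration 4/4 --
  RT 90: heading 90 -> 0
  REPEAT 2 [
    -- iteration 1/2 --
    LT 45: heading 0 -> 45
    RT 45: heading 45 -> 0
    -- iteration 2/2 --
    LT 45: heading 0 -> 45
    RT 45: heading 45 -> 0
  ]
]
FD 3: (0,0) -> (3,0) [heading=0, draw]
Final: pos=(3,0), heading=0, 1 segment(s) drawn

Segment endpoints: x in {0, 3}, y in {0, 0}
xmin=0, ymin=0, xmax=3, ymax=0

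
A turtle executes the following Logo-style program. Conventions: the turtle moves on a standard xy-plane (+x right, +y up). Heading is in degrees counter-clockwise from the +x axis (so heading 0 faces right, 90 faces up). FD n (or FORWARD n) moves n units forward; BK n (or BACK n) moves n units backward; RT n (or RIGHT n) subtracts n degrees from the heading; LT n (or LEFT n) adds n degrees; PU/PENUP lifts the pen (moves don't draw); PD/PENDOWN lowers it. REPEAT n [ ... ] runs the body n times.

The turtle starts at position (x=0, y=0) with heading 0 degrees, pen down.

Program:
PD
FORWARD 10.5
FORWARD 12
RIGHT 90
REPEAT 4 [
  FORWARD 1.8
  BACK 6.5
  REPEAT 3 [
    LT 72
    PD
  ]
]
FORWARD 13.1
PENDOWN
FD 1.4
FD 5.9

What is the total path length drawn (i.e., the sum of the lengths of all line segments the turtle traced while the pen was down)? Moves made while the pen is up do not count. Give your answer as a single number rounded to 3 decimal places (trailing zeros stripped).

Answer: 76.1

Derivation:
Executing turtle program step by step:
Start: pos=(0,0), heading=0, pen down
PD: pen down
FD 10.5: (0,0) -> (10.5,0) [heading=0, draw]
FD 12: (10.5,0) -> (22.5,0) [heading=0, draw]
RT 90: heading 0 -> 270
REPEAT 4 [
  -- iteration 1/4 --
  FD 1.8: (22.5,0) -> (22.5,-1.8) [heading=270, draw]
  BK 6.5: (22.5,-1.8) -> (22.5,4.7) [heading=270, draw]
  REPEAT 3 [
    -- iteration 1/3 --
    LT 72: heading 270 -> 342
    PD: pen down
    -- iteration 2/3 --
    LT 72: heading 342 -> 54
    PD: pen down
    -- iteration 3/3 --
    LT 72: heading 54 -> 126
    PD: pen down
  ]
  -- iteration 2/4 --
  FD 1.8: (22.5,4.7) -> (21.442,6.156) [heading=126, draw]
  BK 6.5: (21.442,6.156) -> (25.263,0.898) [heading=126, draw]
  REPEAT 3 [
    -- iteration 1/3 --
    LT 72: heading 126 -> 198
    PD: pen down
    -- iteration 2/3 --
    LT 72: heading 198 -> 270
    PD: pen down
    -- iteration 3/3 --
    LT 72: heading 270 -> 342
    PD: pen down
  ]
  -- iteration 3/4 --
  FD 1.8: (25.263,0.898) -> (26.974,0.341) [heading=342, draw]
  BK 6.5: (26.974,0.341) -> (20.793,2.35) [heading=342, draw]
  REPEAT 3 [
    -- iteration 1/3 --
    LT 72: heading 342 -> 54
    PD: pen down
    -- iteration 2/3 --
    LT 72: heading 54 -> 126
    PD: pen down
    -- iteration 3/3 --
    LT 72: heading 126 -> 198
    PD: pen down
  ]
  -- iteration 4/4 --
  FD 1.8: (20.793,2.35) -> (19.081,1.794) [heading=198, draw]
  BK 6.5: (19.081,1.794) -> (25.263,3.802) [heading=198, draw]
  REPEAT 3 [
    -- iteration 1/3 --
    LT 72: heading 198 -> 270
    PD: pen down
    -- iteration 2/3 --
    LT 72: heading 270 -> 342
    PD: pen down
    -- iteration 3/3 --
    LT 72: heading 342 -> 54
    PD: pen down
  ]
]
FD 13.1: (25.263,3.802) -> (32.963,14.401) [heading=54, draw]
PD: pen down
FD 1.4: (32.963,14.401) -> (33.785,15.533) [heading=54, draw]
FD 5.9: (33.785,15.533) -> (37.253,20.306) [heading=54, draw]
Final: pos=(37.253,20.306), heading=54, 13 segment(s) drawn

Segment lengths:
  seg 1: (0,0) -> (10.5,0), length = 10.5
  seg 2: (10.5,0) -> (22.5,0), length = 12
  seg 3: (22.5,0) -> (22.5,-1.8), length = 1.8
  seg 4: (22.5,-1.8) -> (22.5,4.7), length = 6.5
  seg 5: (22.5,4.7) -> (21.442,6.156), length = 1.8
  seg 6: (21.442,6.156) -> (25.263,0.898), length = 6.5
  seg 7: (25.263,0.898) -> (26.974,0.341), length = 1.8
  seg 8: (26.974,0.341) -> (20.793,2.35), length = 6.5
  seg 9: (20.793,2.35) -> (19.081,1.794), length = 1.8
  seg 10: (19.081,1.794) -> (25.263,3.802), length = 6.5
  seg 11: (25.263,3.802) -> (32.963,14.401), length = 13.1
  seg 12: (32.963,14.401) -> (33.785,15.533), length = 1.4
  seg 13: (33.785,15.533) -> (37.253,20.306), length = 5.9
Total = 76.1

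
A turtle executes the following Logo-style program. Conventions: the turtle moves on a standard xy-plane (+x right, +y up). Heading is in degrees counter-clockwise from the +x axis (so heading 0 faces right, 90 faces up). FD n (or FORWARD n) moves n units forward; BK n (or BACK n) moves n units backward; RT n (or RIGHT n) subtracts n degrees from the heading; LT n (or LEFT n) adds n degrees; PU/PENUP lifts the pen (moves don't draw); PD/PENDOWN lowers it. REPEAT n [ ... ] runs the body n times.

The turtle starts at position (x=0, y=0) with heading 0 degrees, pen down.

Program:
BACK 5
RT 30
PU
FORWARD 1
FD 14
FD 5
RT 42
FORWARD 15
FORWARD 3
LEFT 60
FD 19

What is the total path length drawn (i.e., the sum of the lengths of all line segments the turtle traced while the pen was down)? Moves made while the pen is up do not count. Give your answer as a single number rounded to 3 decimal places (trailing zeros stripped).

Answer: 5

Derivation:
Executing turtle program step by step:
Start: pos=(0,0), heading=0, pen down
BK 5: (0,0) -> (-5,0) [heading=0, draw]
RT 30: heading 0 -> 330
PU: pen up
FD 1: (-5,0) -> (-4.134,-0.5) [heading=330, move]
FD 14: (-4.134,-0.5) -> (7.99,-7.5) [heading=330, move]
FD 5: (7.99,-7.5) -> (12.321,-10) [heading=330, move]
RT 42: heading 330 -> 288
FD 15: (12.321,-10) -> (16.956,-24.266) [heading=288, move]
FD 3: (16.956,-24.266) -> (17.883,-27.119) [heading=288, move]
LT 60: heading 288 -> 348
FD 19: (17.883,-27.119) -> (36.468,-31.069) [heading=348, move]
Final: pos=(36.468,-31.069), heading=348, 1 segment(s) drawn

Segment lengths:
  seg 1: (0,0) -> (-5,0), length = 5
Total = 5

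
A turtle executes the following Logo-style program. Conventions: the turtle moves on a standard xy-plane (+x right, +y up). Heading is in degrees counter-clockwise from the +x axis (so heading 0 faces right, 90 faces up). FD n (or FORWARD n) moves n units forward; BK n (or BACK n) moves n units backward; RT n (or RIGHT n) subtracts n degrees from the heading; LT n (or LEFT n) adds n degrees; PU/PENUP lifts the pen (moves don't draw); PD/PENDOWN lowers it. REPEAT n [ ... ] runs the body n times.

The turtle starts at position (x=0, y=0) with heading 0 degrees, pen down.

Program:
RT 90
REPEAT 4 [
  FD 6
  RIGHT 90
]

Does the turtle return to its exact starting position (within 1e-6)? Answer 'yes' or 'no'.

Answer: yes

Derivation:
Executing turtle program step by step:
Start: pos=(0,0), heading=0, pen down
RT 90: heading 0 -> 270
REPEAT 4 [
  -- iteration 1/4 --
  FD 6: (0,0) -> (0,-6) [heading=270, draw]
  RT 90: heading 270 -> 180
  -- iteration 2/4 --
  FD 6: (0,-6) -> (-6,-6) [heading=180, draw]
  RT 90: heading 180 -> 90
  -- iteration 3/4 --
  FD 6: (-6,-6) -> (-6,0) [heading=90, draw]
  RT 90: heading 90 -> 0
  -- iteration 4/4 --
  FD 6: (-6,0) -> (0,0) [heading=0, draw]
  RT 90: heading 0 -> 270
]
Final: pos=(0,0), heading=270, 4 segment(s) drawn

Start position: (0, 0)
Final position: (0, 0)
Distance = 0; < 1e-6 -> CLOSED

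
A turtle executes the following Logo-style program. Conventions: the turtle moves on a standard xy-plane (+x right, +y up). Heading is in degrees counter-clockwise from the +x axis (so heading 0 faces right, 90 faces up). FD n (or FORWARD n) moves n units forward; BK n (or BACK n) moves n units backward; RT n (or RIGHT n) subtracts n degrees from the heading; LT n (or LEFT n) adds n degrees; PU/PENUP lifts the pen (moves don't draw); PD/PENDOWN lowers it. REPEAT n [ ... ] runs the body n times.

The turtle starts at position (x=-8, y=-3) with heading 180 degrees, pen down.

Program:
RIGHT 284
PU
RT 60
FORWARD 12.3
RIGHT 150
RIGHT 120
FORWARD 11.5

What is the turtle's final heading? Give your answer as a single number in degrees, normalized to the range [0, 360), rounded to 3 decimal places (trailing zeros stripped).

Answer: 286

Derivation:
Executing turtle program step by step:
Start: pos=(-8,-3), heading=180, pen down
RT 284: heading 180 -> 256
PU: pen up
RT 60: heading 256 -> 196
FD 12.3: (-8,-3) -> (-19.824,-6.39) [heading=196, move]
RT 150: heading 196 -> 46
RT 120: heading 46 -> 286
FD 11.5: (-19.824,-6.39) -> (-16.654,-17.445) [heading=286, move]
Final: pos=(-16.654,-17.445), heading=286, 0 segment(s) drawn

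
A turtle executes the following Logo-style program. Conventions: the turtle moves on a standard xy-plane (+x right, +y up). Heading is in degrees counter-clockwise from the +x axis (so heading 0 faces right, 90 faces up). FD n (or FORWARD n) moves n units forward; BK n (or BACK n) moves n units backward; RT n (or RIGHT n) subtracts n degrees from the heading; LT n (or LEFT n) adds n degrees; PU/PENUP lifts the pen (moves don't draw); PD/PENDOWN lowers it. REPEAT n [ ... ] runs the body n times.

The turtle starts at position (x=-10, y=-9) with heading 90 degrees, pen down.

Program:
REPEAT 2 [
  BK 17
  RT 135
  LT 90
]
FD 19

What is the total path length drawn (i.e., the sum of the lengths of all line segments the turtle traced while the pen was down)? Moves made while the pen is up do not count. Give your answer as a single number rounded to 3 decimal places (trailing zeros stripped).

Answer: 53

Derivation:
Executing turtle program step by step:
Start: pos=(-10,-9), heading=90, pen down
REPEAT 2 [
  -- iteration 1/2 --
  BK 17: (-10,-9) -> (-10,-26) [heading=90, draw]
  RT 135: heading 90 -> 315
  LT 90: heading 315 -> 45
  -- iteration 2/2 --
  BK 17: (-10,-26) -> (-22.021,-38.021) [heading=45, draw]
  RT 135: heading 45 -> 270
  LT 90: heading 270 -> 0
]
FD 19: (-22.021,-38.021) -> (-3.021,-38.021) [heading=0, draw]
Final: pos=(-3.021,-38.021), heading=0, 3 segment(s) drawn

Segment lengths:
  seg 1: (-10,-9) -> (-10,-26), length = 17
  seg 2: (-10,-26) -> (-22.021,-38.021), length = 17
  seg 3: (-22.021,-38.021) -> (-3.021,-38.021), length = 19
Total = 53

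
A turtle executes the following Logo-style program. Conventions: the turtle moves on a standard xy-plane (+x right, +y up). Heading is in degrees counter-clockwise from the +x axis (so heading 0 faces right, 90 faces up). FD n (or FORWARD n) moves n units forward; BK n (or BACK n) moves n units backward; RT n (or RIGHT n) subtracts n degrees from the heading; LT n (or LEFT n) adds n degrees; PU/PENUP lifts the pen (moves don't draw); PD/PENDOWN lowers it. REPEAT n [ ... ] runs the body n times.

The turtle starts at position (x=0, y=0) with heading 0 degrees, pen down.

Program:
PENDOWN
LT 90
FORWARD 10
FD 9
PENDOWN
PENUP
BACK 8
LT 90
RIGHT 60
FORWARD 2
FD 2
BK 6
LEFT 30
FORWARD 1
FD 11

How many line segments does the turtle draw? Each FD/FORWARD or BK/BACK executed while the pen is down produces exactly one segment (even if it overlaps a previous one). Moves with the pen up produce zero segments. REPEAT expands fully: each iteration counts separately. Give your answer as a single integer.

Answer: 2

Derivation:
Executing turtle program step by step:
Start: pos=(0,0), heading=0, pen down
PD: pen down
LT 90: heading 0 -> 90
FD 10: (0,0) -> (0,10) [heading=90, draw]
FD 9: (0,10) -> (0,19) [heading=90, draw]
PD: pen down
PU: pen up
BK 8: (0,19) -> (0,11) [heading=90, move]
LT 90: heading 90 -> 180
RT 60: heading 180 -> 120
FD 2: (0,11) -> (-1,12.732) [heading=120, move]
FD 2: (-1,12.732) -> (-2,14.464) [heading=120, move]
BK 6: (-2,14.464) -> (1,9.268) [heading=120, move]
LT 30: heading 120 -> 150
FD 1: (1,9.268) -> (0.134,9.768) [heading=150, move]
FD 11: (0.134,9.768) -> (-9.392,15.268) [heading=150, move]
Final: pos=(-9.392,15.268), heading=150, 2 segment(s) drawn
Segments drawn: 2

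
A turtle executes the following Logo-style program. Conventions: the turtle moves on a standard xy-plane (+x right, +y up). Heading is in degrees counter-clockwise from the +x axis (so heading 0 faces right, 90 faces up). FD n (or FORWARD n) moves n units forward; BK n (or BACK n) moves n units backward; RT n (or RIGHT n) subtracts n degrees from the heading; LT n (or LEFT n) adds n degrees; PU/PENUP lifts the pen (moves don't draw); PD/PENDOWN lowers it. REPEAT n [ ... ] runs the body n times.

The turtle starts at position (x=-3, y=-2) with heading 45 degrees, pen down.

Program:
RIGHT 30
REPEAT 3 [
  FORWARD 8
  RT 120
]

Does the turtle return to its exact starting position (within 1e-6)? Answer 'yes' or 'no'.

Answer: yes

Derivation:
Executing turtle program step by step:
Start: pos=(-3,-2), heading=45, pen down
RT 30: heading 45 -> 15
REPEAT 3 [
  -- iteration 1/3 --
  FD 8: (-3,-2) -> (4.727,0.071) [heading=15, draw]
  RT 120: heading 15 -> 255
  -- iteration 2/3 --
  FD 8: (4.727,0.071) -> (2.657,-7.657) [heading=255, draw]
  RT 120: heading 255 -> 135
  -- iteration 3/3 --
  FD 8: (2.657,-7.657) -> (-3,-2) [heading=135, draw]
  RT 120: heading 135 -> 15
]
Final: pos=(-3,-2), heading=15, 3 segment(s) drawn

Start position: (-3, -2)
Final position: (-3, -2)
Distance = 0; < 1e-6 -> CLOSED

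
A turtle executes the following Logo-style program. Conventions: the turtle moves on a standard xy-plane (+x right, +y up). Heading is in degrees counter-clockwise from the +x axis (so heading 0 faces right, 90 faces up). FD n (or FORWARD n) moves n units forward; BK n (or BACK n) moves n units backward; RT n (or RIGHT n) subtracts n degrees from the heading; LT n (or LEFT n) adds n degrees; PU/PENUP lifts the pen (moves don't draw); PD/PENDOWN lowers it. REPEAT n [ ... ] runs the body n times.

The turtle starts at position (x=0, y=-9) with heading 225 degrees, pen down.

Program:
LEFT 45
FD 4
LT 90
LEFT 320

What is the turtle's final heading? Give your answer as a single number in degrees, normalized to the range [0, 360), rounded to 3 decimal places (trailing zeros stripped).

Executing turtle program step by step:
Start: pos=(0,-9), heading=225, pen down
LT 45: heading 225 -> 270
FD 4: (0,-9) -> (0,-13) [heading=270, draw]
LT 90: heading 270 -> 0
LT 320: heading 0 -> 320
Final: pos=(0,-13), heading=320, 1 segment(s) drawn

Answer: 320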